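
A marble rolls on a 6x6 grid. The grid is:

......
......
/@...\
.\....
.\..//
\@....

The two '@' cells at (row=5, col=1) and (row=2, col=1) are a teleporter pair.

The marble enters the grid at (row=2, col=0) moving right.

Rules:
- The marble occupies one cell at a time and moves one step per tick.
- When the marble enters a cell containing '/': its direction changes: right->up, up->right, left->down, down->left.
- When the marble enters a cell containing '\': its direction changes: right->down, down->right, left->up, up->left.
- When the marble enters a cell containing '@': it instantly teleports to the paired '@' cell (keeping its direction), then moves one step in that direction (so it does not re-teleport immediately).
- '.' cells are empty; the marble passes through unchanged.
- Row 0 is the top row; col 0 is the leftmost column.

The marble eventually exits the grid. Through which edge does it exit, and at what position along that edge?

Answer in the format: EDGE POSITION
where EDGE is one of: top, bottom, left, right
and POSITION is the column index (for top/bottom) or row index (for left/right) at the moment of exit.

Step 1: enter (2,0), '/' deflects right->up, move up to (1,0)
Step 2: enter (1,0), '.' pass, move up to (0,0)
Step 3: enter (0,0), '.' pass, move up to (-1,0)
Step 4: at (-1,0) — EXIT via top edge, pos 0

Answer: top 0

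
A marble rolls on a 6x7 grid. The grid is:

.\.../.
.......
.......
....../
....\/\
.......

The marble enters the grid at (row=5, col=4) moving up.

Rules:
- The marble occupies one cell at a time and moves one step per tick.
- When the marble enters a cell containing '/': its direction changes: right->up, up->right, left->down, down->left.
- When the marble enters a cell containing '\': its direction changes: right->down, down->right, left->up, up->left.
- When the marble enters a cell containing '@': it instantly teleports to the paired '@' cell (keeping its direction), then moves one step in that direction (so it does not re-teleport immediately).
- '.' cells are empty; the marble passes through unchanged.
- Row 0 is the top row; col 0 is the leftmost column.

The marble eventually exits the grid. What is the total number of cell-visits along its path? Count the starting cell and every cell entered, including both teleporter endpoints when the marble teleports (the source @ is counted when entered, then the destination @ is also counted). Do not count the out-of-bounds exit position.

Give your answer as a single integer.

Step 1: enter (5,4), '.' pass, move up to (4,4)
Step 2: enter (4,4), '\' deflects up->left, move left to (4,3)
Step 3: enter (4,3), '.' pass, move left to (4,2)
Step 4: enter (4,2), '.' pass, move left to (4,1)
Step 5: enter (4,1), '.' pass, move left to (4,0)
Step 6: enter (4,0), '.' pass, move left to (4,-1)
Step 7: at (4,-1) — EXIT via left edge, pos 4
Path length (cell visits): 6

Answer: 6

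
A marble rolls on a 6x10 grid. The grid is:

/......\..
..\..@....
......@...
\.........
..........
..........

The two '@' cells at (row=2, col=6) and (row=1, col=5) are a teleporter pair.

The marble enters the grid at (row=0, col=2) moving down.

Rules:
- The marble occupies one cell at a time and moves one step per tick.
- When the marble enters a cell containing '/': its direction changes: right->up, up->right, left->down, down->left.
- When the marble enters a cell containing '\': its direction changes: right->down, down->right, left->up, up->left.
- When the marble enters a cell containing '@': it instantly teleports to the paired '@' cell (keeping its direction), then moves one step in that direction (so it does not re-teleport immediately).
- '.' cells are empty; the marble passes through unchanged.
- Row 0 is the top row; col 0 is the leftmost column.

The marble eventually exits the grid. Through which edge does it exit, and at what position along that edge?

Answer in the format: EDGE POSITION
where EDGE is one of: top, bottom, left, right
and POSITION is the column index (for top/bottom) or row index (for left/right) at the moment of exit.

Step 1: enter (0,2), '.' pass, move down to (1,2)
Step 2: enter (1,2), '\' deflects down->right, move right to (1,3)
Step 3: enter (1,3), '.' pass, move right to (1,4)
Step 4: enter (1,4), '.' pass, move right to (1,5)
Step 5: enter (1,5), '@' teleport (1,5)->(2,6), also enter (2,6), move right to (2,7)
Step 6: enter (2,7), '.' pass, move right to (2,8)
Step 7: enter (2,8), '.' pass, move right to (2,9)
Step 8: enter (2,9), '.' pass, move right to (2,10)
Step 9: at (2,10) — EXIT via right edge, pos 2

Answer: right 2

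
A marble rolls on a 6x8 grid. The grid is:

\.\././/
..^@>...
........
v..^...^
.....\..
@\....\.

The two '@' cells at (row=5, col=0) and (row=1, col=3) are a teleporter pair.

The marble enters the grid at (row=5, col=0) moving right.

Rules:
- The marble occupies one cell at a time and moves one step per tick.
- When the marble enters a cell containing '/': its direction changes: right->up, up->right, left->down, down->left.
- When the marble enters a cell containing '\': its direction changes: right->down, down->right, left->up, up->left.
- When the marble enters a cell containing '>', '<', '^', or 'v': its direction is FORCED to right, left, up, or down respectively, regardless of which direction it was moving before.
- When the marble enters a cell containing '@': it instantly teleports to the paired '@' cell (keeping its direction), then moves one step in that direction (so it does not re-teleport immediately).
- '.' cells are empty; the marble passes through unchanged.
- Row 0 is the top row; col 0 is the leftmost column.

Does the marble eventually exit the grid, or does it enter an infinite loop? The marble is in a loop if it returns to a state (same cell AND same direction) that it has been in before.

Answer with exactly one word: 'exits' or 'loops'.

Answer: exits

Derivation:
Step 1: enter (5,0), '@' teleport (5,0)->(1,3), also enter (1,3), move right to (1,4)
Step 2: enter (1,4), '>' forces right->right, move right to (1,5)
Step 3: enter (1,5), '.' pass, move right to (1,6)
Step 4: enter (1,6), '.' pass, move right to (1,7)
Step 5: enter (1,7), '.' pass, move right to (1,8)
Step 6: at (1,8) — EXIT via right edge, pos 1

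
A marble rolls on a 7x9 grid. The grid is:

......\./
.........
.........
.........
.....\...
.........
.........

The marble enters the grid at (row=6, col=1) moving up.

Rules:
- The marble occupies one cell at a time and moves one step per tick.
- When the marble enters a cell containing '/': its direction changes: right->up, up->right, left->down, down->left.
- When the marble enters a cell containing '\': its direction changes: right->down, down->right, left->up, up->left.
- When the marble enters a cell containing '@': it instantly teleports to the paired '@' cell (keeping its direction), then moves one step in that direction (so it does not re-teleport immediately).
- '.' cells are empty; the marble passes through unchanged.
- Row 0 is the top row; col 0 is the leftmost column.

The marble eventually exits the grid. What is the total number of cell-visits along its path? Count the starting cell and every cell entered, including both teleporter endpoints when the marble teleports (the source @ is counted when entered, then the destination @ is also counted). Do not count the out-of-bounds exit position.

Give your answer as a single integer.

Step 1: enter (6,1), '.' pass, move up to (5,1)
Step 2: enter (5,1), '.' pass, move up to (4,1)
Step 3: enter (4,1), '.' pass, move up to (3,1)
Step 4: enter (3,1), '.' pass, move up to (2,1)
Step 5: enter (2,1), '.' pass, move up to (1,1)
Step 6: enter (1,1), '.' pass, move up to (0,1)
Step 7: enter (0,1), '.' pass, move up to (-1,1)
Step 8: at (-1,1) — EXIT via top edge, pos 1
Path length (cell visits): 7

Answer: 7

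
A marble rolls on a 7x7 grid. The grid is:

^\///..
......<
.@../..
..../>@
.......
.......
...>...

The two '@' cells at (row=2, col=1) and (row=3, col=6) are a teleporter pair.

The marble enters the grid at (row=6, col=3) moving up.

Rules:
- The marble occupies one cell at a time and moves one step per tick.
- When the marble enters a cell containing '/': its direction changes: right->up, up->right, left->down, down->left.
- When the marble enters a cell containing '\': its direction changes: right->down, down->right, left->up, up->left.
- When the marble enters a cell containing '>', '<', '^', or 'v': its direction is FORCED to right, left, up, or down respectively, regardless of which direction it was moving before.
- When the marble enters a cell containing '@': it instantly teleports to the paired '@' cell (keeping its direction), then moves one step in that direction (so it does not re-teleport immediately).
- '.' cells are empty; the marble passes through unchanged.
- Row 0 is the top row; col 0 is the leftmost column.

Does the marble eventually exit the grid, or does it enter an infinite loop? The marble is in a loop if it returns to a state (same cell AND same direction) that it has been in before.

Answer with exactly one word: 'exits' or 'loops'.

Step 1: enter (6,3), '>' forces up->right, move right to (6,4)
Step 2: enter (6,4), '.' pass, move right to (6,5)
Step 3: enter (6,5), '.' pass, move right to (6,6)
Step 4: enter (6,6), '.' pass, move right to (6,7)
Step 5: at (6,7) — EXIT via right edge, pos 6

Answer: exits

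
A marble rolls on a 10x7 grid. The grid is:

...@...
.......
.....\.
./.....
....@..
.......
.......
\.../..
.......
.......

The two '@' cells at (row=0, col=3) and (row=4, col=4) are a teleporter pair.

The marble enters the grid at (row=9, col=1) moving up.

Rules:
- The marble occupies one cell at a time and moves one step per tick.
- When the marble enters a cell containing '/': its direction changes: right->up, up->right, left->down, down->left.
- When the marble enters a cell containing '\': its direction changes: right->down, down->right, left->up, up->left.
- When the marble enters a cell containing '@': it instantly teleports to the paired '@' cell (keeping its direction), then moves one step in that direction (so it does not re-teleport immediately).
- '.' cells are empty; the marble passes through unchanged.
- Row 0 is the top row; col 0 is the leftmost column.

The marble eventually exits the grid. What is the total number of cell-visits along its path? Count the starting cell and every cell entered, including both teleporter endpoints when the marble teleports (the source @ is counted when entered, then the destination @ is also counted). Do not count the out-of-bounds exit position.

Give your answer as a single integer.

Answer: 12

Derivation:
Step 1: enter (9,1), '.' pass, move up to (8,1)
Step 2: enter (8,1), '.' pass, move up to (7,1)
Step 3: enter (7,1), '.' pass, move up to (6,1)
Step 4: enter (6,1), '.' pass, move up to (5,1)
Step 5: enter (5,1), '.' pass, move up to (4,1)
Step 6: enter (4,1), '.' pass, move up to (3,1)
Step 7: enter (3,1), '/' deflects up->right, move right to (3,2)
Step 8: enter (3,2), '.' pass, move right to (3,3)
Step 9: enter (3,3), '.' pass, move right to (3,4)
Step 10: enter (3,4), '.' pass, move right to (3,5)
Step 11: enter (3,5), '.' pass, move right to (3,6)
Step 12: enter (3,6), '.' pass, move right to (3,7)
Step 13: at (3,7) — EXIT via right edge, pos 3
Path length (cell visits): 12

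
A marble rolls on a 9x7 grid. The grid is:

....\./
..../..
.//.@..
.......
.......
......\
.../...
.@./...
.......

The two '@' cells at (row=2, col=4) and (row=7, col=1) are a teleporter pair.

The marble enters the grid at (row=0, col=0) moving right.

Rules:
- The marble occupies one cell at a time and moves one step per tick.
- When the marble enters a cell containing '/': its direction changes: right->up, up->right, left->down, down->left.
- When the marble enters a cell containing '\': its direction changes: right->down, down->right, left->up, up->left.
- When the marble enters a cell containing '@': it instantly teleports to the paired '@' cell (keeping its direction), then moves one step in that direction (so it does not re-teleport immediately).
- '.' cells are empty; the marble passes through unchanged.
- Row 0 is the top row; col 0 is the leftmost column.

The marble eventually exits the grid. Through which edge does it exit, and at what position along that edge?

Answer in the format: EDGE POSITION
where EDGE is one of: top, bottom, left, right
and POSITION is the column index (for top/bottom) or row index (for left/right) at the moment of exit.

Step 1: enter (0,0), '.' pass, move right to (0,1)
Step 2: enter (0,1), '.' pass, move right to (0,2)
Step 3: enter (0,2), '.' pass, move right to (0,3)
Step 4: enter (0,3), '.' pass, move right to (0,4)
Step 5: enter (0,4), '\' deflects right->down, move down to (1,4)
Step 6: enter (1,4), '/' deflects down->left, move left to (1,3)
Step 7: enter (1,3), '.' pass, move left to (1,2)
Step 8: enter (1,2), '.' pass, move left to (1,1)
Step 9: enter (1,1), '.' pass, move left to (1,0)
Step 10: enter (1,0), '.' pass, move left to (1,-1)
Step 11: at (1,-1) — EXIT via left edge, pos 1

Answer: left 1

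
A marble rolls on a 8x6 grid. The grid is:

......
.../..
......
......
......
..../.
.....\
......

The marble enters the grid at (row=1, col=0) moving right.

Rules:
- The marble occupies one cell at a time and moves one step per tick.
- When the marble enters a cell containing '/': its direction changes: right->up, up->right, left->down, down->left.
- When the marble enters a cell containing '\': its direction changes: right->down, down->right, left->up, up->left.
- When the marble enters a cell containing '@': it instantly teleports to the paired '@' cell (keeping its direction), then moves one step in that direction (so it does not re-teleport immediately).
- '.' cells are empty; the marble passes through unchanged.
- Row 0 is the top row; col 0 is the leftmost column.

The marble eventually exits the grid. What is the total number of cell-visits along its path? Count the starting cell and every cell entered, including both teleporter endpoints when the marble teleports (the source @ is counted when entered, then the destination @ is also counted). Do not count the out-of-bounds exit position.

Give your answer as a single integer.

Answer: 5

Derivation:
Step 1: enter (1,0), '.' pass, move right to (1,1)
Step 2: enter (1,1), '.' pass, move right to (1,2)
Step 3: enter (1,2), '.' pass, move right to (1,3)
Step 4: enter (1,3), '/' deflects right->up, move up to (0,3)
Step 5: enter (0,3), '.' pass, move up to (-1,3)
Step 6: at (-1,3) — EXIT via top edge, pos 3
Path length (cell visits): 5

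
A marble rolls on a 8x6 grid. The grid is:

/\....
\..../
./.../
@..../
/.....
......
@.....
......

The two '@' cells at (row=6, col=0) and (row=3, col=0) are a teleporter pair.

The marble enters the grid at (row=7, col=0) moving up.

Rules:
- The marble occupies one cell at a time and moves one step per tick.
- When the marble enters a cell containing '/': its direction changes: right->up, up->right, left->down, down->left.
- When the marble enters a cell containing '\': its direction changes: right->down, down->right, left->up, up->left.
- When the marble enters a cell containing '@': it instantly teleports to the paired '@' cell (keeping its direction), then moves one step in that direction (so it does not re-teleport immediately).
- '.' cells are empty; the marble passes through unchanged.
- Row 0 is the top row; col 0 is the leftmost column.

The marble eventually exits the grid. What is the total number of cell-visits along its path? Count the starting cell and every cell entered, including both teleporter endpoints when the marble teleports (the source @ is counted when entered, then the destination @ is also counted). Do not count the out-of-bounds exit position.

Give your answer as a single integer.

Step 1: enter (7,0), '.' pass, move up to (6,0)
Step 2: enter (6,0), '@' teleport (6,0)->(3,0), also enter (3,0), move up to (2,0)
Step 3: enter (2,0), '.' pass, move up to (1,0)
Step 4: enter (1,0), '\' deflects up->left, move left to (1,-1)
Step 5: at (1,-1) — EXIT via left edge, pos 1
Path length (cell visits): 5

Answer: 5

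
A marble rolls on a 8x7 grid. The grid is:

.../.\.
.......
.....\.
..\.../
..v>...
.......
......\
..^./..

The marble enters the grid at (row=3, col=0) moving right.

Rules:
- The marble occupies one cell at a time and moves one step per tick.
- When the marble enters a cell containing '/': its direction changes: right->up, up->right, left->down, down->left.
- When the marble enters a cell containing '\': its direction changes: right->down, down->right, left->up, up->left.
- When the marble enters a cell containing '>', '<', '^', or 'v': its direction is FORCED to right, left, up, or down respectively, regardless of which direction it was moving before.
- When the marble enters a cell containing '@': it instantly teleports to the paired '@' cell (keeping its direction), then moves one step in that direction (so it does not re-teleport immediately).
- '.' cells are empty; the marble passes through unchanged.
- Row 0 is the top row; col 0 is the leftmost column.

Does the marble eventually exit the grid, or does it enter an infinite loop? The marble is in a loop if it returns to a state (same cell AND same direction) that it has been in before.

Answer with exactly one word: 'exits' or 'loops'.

Step 1: enter (3,0), '.' pass, move right to (3,1)
Step 2: enter (3,1), '.' pass, move right to (3,2)
Step 3: enter (3,2), '\' deflects right->down, move down to (4,2)
Step 4: enter (4,2), 'v' forces down->down, move down to (5,2)
Step 5: enter (5,2), '.' pass, move down to (6,2)
Step 6: enter (6,2), '.' pass, move down to (7,2)
Step 7: enter (7,2), '^' forces down->up, move up to (6,2)
Step 8: enter (6,2), '.' pass, move up to (5,2)
Step 9: enter (5,2), '.' pass, move up to (4,2)
Step 10: enter (4,2), 'v' forces up->down, move down to (5,2)
Step 11: at (5,2) dir=down — LOOP DETECTED (seen before)

Answer: loops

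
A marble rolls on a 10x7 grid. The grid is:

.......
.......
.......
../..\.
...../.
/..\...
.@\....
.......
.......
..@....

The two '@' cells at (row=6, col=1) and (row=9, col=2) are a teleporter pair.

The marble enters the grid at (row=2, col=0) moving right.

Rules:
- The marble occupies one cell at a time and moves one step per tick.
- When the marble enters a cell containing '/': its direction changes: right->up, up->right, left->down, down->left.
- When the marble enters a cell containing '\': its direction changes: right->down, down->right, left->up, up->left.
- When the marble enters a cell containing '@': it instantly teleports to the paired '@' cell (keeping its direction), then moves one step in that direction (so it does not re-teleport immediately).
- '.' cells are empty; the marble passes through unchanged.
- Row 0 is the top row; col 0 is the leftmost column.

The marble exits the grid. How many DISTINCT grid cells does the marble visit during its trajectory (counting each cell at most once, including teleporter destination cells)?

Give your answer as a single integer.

Answer: 7

Derivation:
Step 1: enter (2,0), '.' pass, move right to (2,1)
Step 2: enter (2,1), '.' pass, move right to (2,2)
Step 3: enter (2,2), '.' pass, move right to (2,3)
Step 4: enter (2,3), '.' pass, move right to (2,4)
Step 5: enter (2,4), '.' pass, move right to (2,5)
Step 6: enter (2,5), '.' pass, move right to (2,6)
Step 7: enter (2,6), '.' pass, move right to (2,7)
Step 8: at (2,7) — EXIT via right edge, pos 2
Distinct cells visited: 7 (path length 7)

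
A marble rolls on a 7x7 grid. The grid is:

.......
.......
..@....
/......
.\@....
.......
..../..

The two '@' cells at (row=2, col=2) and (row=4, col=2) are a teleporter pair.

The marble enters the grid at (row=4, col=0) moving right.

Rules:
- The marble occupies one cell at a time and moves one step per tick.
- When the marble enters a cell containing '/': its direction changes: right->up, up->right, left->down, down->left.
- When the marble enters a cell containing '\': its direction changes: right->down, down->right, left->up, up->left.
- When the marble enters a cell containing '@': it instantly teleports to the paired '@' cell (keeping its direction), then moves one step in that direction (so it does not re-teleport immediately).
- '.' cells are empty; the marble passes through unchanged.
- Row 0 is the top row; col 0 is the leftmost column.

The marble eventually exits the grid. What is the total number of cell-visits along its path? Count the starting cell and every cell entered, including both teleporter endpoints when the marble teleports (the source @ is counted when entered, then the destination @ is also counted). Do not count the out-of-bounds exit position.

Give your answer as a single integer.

Answer: 4

Derivation:
Step 1: enter (4,0), '.' pass, move right to (4,1)
Step 2: enter (4,1), '\' deflects right->down, move down to (5,1)
Step 3: enter (5,1), '.' pass, move down to (6,1)
Step 4: enter (6,1), '.' pass, move down to (7,1)
Step 5: at (7,1) — EXIT via bottom edge, pos 1
Path length (cell visits): 4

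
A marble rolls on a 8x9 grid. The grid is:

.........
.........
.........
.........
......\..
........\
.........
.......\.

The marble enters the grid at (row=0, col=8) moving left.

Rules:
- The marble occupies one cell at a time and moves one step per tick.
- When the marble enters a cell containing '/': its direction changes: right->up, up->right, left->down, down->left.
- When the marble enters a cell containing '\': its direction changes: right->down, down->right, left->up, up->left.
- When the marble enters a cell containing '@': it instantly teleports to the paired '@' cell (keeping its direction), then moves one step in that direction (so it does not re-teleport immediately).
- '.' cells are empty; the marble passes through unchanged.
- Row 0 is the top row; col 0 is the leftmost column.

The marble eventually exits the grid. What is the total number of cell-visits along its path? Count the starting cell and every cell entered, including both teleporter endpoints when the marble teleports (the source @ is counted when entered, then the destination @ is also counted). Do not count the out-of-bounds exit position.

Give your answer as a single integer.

Answer: 9

Derivation:
Step 1: enter (0,8), '.' pass, move left to (0,7)
Step 2: enter (0,7), '.' pass, move left to (0,6)
Step 3: enter (0,6), '.' pass, move left to (0,5)
Step 4: enter (0,5), '.' pass, move left to (0,4)
Step 5: enter (0,4), '.' pass, move left to (0,3)
Step 6: enter (0,3), '.' pass, move left to (0,2)
Step 7: enter (0,2), '.' pass, move left to (0,1)
Step 8: enter (0,1), '.' pass, move left to (0,0)
Step 9: enter (0,0), '.' pass, move left to (0,-1)
Step 10: at (0,-1) — EXIT via left edge, pos 0
Path length (cell visits): 9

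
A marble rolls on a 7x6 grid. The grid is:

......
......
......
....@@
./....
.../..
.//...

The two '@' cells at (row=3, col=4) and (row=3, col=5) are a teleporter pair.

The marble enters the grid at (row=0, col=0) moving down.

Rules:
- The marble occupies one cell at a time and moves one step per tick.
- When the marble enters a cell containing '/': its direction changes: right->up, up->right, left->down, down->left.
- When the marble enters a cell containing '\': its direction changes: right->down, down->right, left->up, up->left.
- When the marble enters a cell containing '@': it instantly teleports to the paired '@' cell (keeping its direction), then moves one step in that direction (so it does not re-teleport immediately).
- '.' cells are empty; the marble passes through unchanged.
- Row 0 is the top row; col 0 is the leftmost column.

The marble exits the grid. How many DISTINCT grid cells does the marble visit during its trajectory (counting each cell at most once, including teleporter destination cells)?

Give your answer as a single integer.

Answer: 7

Derivation:
Step 1: enter (0,0), '.' pass, move down to (1,0)
Step 2: enter (1,0), '.' pass, move down to (2,0)
Step 3: enter (2,0), '.' pass, move down to (3,0)
Step 4: enter (3,0), '.' pass, move down to (4,0)
Step 5: enter (4,0), '.' pass, move down to (5,0)
Step 6: enter (5,0), '.' pass, move down to (6,0)
Step 7: enter (6,0), '.' pass, move down to (7,0)
Step 8: at (7,0) — EXIT via bottom edge, pos 0
Distinct cells visited: 7 (path length 7)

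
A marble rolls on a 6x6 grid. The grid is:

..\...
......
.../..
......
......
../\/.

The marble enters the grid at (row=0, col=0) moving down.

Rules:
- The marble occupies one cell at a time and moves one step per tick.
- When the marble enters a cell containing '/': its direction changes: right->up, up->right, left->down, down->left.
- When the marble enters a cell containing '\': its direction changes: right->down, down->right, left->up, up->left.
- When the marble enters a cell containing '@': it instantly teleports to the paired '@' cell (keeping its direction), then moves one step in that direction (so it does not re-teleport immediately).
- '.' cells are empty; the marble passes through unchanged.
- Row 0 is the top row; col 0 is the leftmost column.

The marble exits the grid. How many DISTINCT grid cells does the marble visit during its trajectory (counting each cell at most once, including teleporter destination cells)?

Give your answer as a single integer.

Step 1: enter (0,0), '.' pass, move down to (1,0)
Step 2: enter (1,0), '.' pass, move down to (2,0)
Step 3: enter (2,0), '.' pass, move down to (3,0)
Step 4: enter (3,0), '.' pass, move down to (4,0)
Step 5: enter (4,0), '.' pass, move down to (5,0)
Step 6: enter (5,0), '.' pass, move down to (6,0)
Step 7: at (6,0) — EXIT via bottom edge, pos 0
Distinct cells visited: 6 (path length 6)

Answer: 6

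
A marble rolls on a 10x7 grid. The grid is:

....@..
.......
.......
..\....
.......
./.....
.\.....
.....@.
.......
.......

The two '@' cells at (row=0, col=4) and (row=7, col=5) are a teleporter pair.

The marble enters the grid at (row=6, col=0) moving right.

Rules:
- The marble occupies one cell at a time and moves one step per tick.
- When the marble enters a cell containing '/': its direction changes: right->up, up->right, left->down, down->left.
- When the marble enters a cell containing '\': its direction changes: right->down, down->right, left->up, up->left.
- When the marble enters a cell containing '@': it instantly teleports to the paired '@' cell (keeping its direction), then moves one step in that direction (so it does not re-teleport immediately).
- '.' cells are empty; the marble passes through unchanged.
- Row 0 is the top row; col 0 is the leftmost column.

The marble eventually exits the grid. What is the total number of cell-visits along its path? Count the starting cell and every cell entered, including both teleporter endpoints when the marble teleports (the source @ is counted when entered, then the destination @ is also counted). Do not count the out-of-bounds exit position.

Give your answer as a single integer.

Step 1: enter (6,0), '.' pass, move right to (6,1)
Step 2: enter (6,1), '\' deflects right->down, move down to (7,1)
Step 3: enter (7,1), '.' pass, move down to (8,1)
Step 4: enter (8,1), '.' pass, move down to (9,1)
Step 5: enter (9,1), '.' pass, move down to (10,1)
Step 6: at (10,1) — EXIT via bottom edge, pos 1
Path length (cell visits): 5

Answer: 5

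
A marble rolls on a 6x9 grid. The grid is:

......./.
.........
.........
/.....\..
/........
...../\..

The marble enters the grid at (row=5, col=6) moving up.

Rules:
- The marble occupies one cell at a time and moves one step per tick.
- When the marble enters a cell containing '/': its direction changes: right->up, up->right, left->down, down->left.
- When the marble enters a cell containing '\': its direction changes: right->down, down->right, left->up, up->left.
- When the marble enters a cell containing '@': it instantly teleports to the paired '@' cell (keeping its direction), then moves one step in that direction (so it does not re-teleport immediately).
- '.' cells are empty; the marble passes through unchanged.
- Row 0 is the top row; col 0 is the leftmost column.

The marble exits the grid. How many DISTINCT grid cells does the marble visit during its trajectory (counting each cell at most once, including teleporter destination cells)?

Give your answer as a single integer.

Answer: 2

Derivation:
Step 1: enter (5,6), '\' deflects up->left, move left to (5,5)
Step 2: enter (5,5), '/' deflects left->down, move down to (6,5)
Step 3: at (6,5) — EXIT via bottom edge, pos 5
Distinct cells visited: 2 (path length 2)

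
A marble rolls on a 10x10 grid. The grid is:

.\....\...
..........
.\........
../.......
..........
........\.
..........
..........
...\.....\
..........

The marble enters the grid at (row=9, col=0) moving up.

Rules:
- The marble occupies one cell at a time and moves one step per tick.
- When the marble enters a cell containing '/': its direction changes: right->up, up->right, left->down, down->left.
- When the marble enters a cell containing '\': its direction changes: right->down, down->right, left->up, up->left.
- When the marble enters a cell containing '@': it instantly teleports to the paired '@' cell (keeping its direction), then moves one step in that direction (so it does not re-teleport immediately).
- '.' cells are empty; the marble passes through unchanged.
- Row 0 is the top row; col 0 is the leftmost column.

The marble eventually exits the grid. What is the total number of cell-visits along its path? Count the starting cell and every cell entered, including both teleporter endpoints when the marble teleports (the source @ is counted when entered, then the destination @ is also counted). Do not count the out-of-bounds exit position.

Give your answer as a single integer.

Answer: 10

Derivation:
Step 1: enter (9,0), '.' pass, move up to (8,0)
Step 2: enter (8,0), '.' pass, move up to (7,0)
Step 3: enter (7,0), '.' pass, move up to (6,0)
Step 4: enter (6,0), '.' pass, move up to (5,0)
Step 5: enter (5,0), '.' pass, move up to (4,0)
Step 6: enter (4,0), '.' pass, move up to (3,0)
Step 7: enter (3,0), '.' pass, move up to (2,0)
Step 8: enter (2,0), '.' pass, move up to (1,0)
Step 9: enter (1,0), '.' pass, move up to (0,0)
Step 10: enter (0,0), '.' pass, move up to (-1,0)
Step 11: at (-1,0) — EXIT via top edge, pos 0
Path length (cell visits): 10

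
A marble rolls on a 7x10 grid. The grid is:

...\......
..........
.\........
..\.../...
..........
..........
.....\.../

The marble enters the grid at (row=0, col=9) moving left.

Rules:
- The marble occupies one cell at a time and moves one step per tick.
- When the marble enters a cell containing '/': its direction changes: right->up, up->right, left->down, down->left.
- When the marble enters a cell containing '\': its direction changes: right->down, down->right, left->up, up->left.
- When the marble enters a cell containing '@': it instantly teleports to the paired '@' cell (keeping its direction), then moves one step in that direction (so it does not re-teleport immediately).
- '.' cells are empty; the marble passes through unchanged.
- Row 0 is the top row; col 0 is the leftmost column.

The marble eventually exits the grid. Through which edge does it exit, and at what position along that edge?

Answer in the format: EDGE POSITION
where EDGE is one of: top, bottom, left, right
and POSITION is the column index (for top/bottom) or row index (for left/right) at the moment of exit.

Answer: top 3

Derivation:
Step 1: enter (0,9), '.' pass, move left to (0,8)
Step 2: enter (0,8), '.' pass, move left to (0,7)
Step 3: enter (0,7), '.' pass, move left to (0,6)
Step 4: enter (0,6), '.' pass, move left to (0,5)
Step 5: enter (0,5), '.' pass, move left to (0,4)
Step 6: enter (0,4), '.' pass, move left to (0,3)
Step 7: enter (0,3), '\' deflects left->up, move up to (-1,3)
Step 8: at (-1,3) — EXIT via top edge, pos 3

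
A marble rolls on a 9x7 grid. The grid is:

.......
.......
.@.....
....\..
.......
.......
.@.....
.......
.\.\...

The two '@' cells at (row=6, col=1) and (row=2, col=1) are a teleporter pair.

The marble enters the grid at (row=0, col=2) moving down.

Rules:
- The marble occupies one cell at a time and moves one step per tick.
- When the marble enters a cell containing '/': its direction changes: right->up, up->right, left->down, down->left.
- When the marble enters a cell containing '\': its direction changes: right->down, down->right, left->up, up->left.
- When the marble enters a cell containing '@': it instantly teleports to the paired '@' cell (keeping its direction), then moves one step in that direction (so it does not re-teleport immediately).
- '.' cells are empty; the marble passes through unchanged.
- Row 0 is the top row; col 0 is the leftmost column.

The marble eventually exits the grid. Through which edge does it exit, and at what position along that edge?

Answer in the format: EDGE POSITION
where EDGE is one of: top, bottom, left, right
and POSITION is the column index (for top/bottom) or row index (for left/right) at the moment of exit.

Answer: bottom 2

Derivation:
Step 1: enter (0,2), '.' pass, move down to (1,2)
Step 2: enter (1,2), '.' pass, move down to (2,2)
Step 3: enter (2,2), '.' pass, move down to (3,2)
Step 4: enter (3,2), '.' pass, move down to (4,2)
Step 5: enter (4,2), '.' pass, move down to (5,2)
Step 6: enter (5,2), '.' pass, move down to (6,2)
Step 7: enter (6,2), '.' pass, move down to (7,2)
Step 8: enter (7,2), '.' pass, move down to (8,2)
Step 9: enter (8,2), '.' pass, move down to (9,2)
Step 10: at (9,2) — EXIT via bottom edge, pos 2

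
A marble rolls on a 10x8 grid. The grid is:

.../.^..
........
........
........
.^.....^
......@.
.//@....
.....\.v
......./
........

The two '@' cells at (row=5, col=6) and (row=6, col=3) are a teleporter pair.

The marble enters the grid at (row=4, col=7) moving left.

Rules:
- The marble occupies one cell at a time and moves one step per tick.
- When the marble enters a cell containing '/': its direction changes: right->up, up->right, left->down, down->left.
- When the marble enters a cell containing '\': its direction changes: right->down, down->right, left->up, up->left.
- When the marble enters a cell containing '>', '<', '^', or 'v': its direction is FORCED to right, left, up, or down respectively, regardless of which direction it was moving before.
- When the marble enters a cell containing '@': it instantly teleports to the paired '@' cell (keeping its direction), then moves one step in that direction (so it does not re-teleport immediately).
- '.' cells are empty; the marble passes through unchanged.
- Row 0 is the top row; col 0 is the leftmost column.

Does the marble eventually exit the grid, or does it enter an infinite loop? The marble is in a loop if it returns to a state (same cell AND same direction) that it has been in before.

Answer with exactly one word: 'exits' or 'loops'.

Step 1: enter (4,7), '^' forces left->up, move up to (3,7)
Step 2: enter (3,7), '.' pass, move up to (2,7)
Step 3: enter (2,7), '.' pass, move up to (1,7)
Step 4: enter (1,7), '.' pass, move up to (0,7)
Step 5: enter (0,7), '.' pass, move up to (-1,7)
Step 6: at (-1,7) — EXIT via top edge, pos 7

Answer: exits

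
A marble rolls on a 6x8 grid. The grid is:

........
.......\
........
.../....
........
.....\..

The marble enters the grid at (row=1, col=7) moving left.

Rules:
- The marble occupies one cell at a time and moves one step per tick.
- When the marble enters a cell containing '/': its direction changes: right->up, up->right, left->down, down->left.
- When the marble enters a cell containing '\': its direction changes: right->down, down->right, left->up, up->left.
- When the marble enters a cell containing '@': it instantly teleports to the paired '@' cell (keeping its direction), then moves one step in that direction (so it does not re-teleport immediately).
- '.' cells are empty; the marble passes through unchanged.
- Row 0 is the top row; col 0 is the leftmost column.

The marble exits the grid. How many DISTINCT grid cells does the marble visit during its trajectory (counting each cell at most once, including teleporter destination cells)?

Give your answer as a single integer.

Step 1: enter (1,7), '\' deflects left->up, move up to (0,7)
Step 2: enter (0,7), '.' pass, move up to (-1,7)
Step 3: at (-1,7) — EXIT via top edge, pos 7
Distinct cells visited: 2 (path length 2)

Answer: 2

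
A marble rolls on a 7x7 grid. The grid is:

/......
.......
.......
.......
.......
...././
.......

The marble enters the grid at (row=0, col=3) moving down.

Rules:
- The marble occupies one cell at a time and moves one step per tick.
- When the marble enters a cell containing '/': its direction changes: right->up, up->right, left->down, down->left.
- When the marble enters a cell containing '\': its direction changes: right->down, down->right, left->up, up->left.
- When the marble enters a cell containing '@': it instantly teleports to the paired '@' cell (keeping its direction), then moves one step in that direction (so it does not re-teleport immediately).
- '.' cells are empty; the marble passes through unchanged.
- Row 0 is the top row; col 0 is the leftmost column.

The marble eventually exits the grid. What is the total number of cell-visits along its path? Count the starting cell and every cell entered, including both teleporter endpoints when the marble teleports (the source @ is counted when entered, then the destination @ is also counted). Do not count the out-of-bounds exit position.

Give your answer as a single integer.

Step 1: enter (0,3), '.' pass, move down to (1,3)
Step 2: enter (1,3), '.' pass, move down to (2,3)
Step 3: enter (2,3), '.' pass, move down to (3,3)
Step 4: enter (3,3), '.' pass, move down to (4,3)
Step 5: enter (4,3), '.' pass, move down to (5,3)
Step 6: enter (5,3), '.' pass, move down to (6,3)
Step 7: enter (6,3), '.' pass, move down to (7,3)
Step 8: at (7,3) — EXIT via bottom edge, pos 3
Path length (cell visits): 7

Answer: 7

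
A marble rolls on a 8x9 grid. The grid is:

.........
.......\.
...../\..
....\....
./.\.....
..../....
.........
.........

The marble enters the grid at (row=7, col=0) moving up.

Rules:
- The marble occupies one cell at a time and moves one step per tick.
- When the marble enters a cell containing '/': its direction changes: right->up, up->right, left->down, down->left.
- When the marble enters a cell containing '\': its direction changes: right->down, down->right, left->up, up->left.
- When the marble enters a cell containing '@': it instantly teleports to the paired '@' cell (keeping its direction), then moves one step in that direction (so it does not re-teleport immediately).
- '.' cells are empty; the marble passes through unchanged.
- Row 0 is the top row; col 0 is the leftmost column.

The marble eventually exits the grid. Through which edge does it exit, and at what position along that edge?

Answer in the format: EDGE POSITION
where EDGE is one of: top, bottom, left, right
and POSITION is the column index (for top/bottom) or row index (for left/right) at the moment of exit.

Step 1: enter (7,0), '.' pass, move up to (6,0)
Step 2: enter (6,0), '.' pass, move up to (5,0)
Step 3: enter (5,0), '.' pass, move up to (4,0)
Step 4: enter (4,0), '.' pass, move up to (3,0)
Step 5: enter (3,0), '.' pass, move up to (2,0)
Step 6: enter (2,0), '.' pass, move up to (1,0)
Step 7: enter (1,0), '.' pass, move up to (0,0)
Step 8: enter (0,0), '.' pass, move up to (-1,0)
Step 9: at (-1,0) — EXIT via top edge, pos 0

Answer: top 0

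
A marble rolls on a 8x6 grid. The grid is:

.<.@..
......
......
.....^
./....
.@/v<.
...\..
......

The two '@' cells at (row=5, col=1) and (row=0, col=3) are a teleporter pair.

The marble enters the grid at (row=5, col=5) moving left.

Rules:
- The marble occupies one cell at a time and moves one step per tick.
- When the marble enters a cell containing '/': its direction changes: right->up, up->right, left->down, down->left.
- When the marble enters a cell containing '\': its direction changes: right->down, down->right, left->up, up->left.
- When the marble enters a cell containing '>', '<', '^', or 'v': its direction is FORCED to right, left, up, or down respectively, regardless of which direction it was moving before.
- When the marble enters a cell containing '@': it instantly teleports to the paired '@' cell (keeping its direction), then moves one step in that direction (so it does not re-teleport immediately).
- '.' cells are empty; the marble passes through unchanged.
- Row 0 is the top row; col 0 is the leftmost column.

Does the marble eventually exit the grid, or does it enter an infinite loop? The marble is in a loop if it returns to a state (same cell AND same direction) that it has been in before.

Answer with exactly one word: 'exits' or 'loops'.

Answer: exits

Derivation:
Step 1: enter (5,5), '.' pass, move left to (5,4)
Step 2: enter (5,4), '<' forces left->left, move left to (5,3)
Step 3: enter (5,3), 'v' forces left->down, move down to (6,3)
Step 4: enter (6,3), '\' deflects down->right, move right to (6,4)
Step 5: enter (6,4), '.' pass, move right to (6,5)
Step 6: enter (6,5), '.' pass, move right to (6,6)
Step 7: at (6,6) — EXIT via right edge, pos 6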